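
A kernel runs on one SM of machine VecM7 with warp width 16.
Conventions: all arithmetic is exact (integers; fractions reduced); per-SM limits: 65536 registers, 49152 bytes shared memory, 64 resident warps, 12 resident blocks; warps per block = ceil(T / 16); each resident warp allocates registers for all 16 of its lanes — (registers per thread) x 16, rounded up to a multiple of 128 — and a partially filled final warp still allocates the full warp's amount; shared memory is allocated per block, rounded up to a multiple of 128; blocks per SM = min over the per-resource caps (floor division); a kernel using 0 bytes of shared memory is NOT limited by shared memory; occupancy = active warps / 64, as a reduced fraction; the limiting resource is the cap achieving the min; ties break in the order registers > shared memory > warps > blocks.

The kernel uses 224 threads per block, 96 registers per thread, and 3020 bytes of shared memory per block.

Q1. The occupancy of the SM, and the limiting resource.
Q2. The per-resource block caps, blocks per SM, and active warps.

Answer: occupancy 21/32, limited by registers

registers: 3 blocks
shared memory: 16 blocks
warps: 4 blocks
blocks: 12 blocks

Answer: 3 blocks, 42 active warps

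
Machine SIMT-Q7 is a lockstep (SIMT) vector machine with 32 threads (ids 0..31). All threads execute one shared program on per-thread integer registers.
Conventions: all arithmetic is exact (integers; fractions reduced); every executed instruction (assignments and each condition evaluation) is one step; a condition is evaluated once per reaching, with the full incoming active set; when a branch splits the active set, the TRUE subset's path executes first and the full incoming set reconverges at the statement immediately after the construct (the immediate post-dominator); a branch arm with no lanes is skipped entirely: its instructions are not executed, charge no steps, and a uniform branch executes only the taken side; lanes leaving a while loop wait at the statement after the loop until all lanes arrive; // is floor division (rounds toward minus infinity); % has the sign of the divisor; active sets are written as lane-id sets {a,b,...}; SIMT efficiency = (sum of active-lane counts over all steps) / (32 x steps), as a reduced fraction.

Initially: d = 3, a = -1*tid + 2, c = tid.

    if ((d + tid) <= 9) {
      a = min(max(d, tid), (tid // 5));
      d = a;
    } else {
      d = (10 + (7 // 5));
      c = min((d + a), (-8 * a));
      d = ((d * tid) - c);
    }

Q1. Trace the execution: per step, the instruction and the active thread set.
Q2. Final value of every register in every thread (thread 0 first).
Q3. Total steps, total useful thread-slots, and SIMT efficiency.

step 0: eval ((d + tid) <= 9)        {0,1,2,3,4,5,6,7,8,9,10,11,12,13,14,15,16,17,18,19,20,21,22,23,24,25,26,27,28,29,30,31}
step 1: a <- min(max(d, tid), (tid // 5)) {0,1,2,3,4,5,6}
step 2: d <- a                       {0,1,2,3,4,5,6}
step 3: d <- (10 + (7 // 5))         {7,8,9,10,11,12,13,14,15,16,17,18,19,20,21,22,23,24,25,26,27,28,29,30,31}
step 4: c <- min((d + a), (-8 * a))  {7,8,9,10,11,12,13,14,15,16,17,18,19,20,21,22,23,24,25,26,27,28,29,30,31}
step 5: d <- ((d * tid) - c)         {7,8,9,10,11,12,13,14,15,16,17,18,19,20,21,22,23,24,25,26,27,28,29,30,31}

Answer: 6 steps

d: 0,0,0,0,0,1,1,71,83,95,107,119,131,143,155,167,179,191,203,215,227,239,251,263,275,287,299,311,323,335,347,359
a: 0,0,0,0,0,1,1,-5,-6,-7,-8,-9,-10,-11,-12,-13,-14,-15,-16,-17,-18,-19,-20,-21,-22,-23,-24,-25,-26,-27,-28,-29
c: 0,1,2,3,4,5,6,6,5,4,3,2,1,0,-1,-2,-3,-4,-5,-6,-7,-8,-9,-10,-11,-12,-13,-14,-15,-16,-17,-18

steps = 6; useful = 121; efficiency = 121/192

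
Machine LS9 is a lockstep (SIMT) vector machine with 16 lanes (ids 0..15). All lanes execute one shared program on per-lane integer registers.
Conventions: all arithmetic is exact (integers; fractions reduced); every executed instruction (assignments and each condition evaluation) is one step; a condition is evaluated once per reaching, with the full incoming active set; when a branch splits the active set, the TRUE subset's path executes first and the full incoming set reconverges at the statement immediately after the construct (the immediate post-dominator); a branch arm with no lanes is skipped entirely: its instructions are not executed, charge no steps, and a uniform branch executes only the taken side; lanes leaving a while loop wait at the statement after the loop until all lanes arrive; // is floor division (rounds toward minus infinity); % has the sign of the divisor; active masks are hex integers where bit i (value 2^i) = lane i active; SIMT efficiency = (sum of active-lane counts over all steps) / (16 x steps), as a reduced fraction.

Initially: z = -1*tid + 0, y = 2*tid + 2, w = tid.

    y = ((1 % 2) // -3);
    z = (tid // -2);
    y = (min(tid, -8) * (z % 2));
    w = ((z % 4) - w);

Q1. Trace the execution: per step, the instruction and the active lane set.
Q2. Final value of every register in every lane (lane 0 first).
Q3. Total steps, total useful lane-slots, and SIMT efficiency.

step 0: y <- ((1 % 2) // -3)         0xffff
step 1: z <- (tid // -2)             0xffff
step 2: y <- (min(tid, -8) * (z % 2)) 0xffff
step 3: w <- ((z % 4) - w)           0xffff

Answer: 4 steps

z: 0,-1,-1,-2,-2,-3,-3,-4,-4,-5,-5,-6,-6,-7,-7,-8
y: 0,-8,-8,0,0,-8,-8,0,0,-8,-8,0,0,-8,-8,0
w: 0,2,1,-1,-2,-4,-5,-7,-8,-6,-7,-9,-10,-12,-13,-15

steps = 4; useful = 64; efficiency = 64/64 = 1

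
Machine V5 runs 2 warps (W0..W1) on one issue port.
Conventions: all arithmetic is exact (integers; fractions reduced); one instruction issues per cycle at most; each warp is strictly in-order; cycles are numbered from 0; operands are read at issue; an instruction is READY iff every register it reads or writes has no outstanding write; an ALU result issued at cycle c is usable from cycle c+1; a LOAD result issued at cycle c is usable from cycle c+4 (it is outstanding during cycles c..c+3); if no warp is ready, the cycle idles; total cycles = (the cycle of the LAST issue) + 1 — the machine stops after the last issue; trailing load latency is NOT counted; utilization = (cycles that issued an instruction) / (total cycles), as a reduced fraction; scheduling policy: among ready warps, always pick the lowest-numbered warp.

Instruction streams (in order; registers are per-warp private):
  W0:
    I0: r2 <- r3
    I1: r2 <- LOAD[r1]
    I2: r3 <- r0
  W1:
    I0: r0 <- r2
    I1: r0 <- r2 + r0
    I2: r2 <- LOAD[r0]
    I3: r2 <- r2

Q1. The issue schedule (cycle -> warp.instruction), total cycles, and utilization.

cycle 0: W0.I0
cycle 1: W0.I1
cycle 2: W0.I2
cycle 3: W1.I0
cycle 4: W1.I1
cycle 5: W1.I2
cycle 6: idle
cycle 7: idle
cycle 8: idle
cycle 9: W1.I3

Answer: 10 cycles, utilization 7/10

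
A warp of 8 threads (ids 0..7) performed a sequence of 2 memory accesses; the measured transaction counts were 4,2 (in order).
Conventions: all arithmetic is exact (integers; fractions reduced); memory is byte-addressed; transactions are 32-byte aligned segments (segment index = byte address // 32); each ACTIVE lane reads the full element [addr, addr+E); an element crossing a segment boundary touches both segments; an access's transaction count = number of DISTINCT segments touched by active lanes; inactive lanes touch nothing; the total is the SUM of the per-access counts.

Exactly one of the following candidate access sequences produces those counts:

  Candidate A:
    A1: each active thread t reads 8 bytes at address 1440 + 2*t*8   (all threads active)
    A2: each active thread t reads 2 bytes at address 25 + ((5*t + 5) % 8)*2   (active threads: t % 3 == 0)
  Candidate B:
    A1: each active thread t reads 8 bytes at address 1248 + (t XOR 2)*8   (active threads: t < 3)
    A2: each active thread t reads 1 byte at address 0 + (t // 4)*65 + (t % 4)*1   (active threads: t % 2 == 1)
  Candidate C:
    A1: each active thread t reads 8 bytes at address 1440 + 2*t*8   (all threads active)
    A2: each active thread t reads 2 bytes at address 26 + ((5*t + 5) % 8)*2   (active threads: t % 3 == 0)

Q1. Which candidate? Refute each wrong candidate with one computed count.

B: A1 gives 1 transaction, not 4
C: A2 gives 1 transaction, not 2
A: all counts match (4,2)

Answer: A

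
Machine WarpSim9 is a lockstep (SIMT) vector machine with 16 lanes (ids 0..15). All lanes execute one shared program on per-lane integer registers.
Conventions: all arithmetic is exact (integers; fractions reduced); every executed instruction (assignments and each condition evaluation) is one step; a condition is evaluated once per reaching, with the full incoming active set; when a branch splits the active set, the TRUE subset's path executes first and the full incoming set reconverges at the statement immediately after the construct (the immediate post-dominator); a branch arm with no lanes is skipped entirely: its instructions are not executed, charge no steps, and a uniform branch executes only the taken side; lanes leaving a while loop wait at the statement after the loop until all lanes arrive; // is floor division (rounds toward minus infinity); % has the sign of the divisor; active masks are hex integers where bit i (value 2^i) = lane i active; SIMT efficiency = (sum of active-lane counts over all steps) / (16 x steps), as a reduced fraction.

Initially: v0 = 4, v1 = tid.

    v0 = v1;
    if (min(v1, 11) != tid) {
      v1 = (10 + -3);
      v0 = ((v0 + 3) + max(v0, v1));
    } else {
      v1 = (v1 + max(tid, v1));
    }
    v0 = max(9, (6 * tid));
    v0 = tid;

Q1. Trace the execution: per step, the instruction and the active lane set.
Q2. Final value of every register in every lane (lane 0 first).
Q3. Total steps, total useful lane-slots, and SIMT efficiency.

step 0: v0 <- v1                     0xffff
step 1: eval (min(v1, 11) != tid)    0xffff
step 2: v1 <- (10 + -3)              0xf000
step 3: v0 <- ((v0 + 3) + max(v0, v1)) 0xf000
step 4: v1 <- (v1 + max(tid, v1))    0x0fff
step 5: v0 <- max(9, (6 * tid))      0xffff
step 6: v0 <- tid                    0xffff

Answer: 7 steps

v0: 0,1,2,3,4,5,6,7,8,9,10,11,12,13,14,15
v1: 0,2,4,6,8,10,12,14,16,18,20,22,7,7,7,7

steps = 7; useful = 84; efficiency = 84/112 = 3/4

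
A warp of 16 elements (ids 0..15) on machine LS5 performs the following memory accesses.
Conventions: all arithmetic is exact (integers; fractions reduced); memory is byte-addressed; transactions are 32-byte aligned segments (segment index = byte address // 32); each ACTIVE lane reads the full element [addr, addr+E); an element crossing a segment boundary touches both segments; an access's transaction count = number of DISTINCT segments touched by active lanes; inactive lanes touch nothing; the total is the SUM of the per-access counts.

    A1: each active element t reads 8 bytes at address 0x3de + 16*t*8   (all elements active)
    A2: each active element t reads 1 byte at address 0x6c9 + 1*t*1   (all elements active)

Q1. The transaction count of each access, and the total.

A1: 32 transactions
A2: 1 transaction

Answer: 32,1; total 33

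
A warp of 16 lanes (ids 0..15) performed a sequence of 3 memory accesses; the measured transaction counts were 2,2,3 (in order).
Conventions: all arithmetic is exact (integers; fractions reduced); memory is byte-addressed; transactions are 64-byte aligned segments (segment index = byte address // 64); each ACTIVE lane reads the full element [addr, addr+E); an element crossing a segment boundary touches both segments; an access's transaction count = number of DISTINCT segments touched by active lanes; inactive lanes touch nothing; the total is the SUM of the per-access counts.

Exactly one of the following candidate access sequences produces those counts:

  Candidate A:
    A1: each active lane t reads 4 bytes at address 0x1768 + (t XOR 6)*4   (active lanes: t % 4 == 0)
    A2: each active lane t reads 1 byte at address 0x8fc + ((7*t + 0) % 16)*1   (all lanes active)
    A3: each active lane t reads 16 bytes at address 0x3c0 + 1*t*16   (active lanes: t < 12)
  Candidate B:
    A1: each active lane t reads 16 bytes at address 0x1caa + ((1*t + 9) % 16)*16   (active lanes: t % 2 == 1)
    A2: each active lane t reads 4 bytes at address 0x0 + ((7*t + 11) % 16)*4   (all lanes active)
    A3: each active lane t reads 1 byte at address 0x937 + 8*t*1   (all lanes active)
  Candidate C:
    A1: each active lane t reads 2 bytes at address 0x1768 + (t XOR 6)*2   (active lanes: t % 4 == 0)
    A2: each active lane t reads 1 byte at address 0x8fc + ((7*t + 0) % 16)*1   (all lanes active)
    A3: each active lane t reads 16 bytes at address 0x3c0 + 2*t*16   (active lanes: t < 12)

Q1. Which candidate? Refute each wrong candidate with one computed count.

B: A1 gives 5 transactions, not 2
C: A3 gives 6 transactions, not 3
A: all counts match (2,2,3)

Answer: A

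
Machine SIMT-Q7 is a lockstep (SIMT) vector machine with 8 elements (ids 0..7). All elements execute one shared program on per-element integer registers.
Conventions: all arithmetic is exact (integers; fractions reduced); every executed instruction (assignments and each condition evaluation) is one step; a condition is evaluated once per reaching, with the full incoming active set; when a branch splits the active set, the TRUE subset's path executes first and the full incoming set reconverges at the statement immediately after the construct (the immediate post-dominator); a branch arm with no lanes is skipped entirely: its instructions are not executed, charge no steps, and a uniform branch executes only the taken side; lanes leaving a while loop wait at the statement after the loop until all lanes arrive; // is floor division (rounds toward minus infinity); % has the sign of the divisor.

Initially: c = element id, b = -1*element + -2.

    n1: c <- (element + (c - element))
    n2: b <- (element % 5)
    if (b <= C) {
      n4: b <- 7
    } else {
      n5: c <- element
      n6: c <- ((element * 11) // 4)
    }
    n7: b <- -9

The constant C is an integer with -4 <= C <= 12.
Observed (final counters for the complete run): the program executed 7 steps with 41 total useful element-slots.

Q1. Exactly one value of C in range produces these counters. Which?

Answer: C = 3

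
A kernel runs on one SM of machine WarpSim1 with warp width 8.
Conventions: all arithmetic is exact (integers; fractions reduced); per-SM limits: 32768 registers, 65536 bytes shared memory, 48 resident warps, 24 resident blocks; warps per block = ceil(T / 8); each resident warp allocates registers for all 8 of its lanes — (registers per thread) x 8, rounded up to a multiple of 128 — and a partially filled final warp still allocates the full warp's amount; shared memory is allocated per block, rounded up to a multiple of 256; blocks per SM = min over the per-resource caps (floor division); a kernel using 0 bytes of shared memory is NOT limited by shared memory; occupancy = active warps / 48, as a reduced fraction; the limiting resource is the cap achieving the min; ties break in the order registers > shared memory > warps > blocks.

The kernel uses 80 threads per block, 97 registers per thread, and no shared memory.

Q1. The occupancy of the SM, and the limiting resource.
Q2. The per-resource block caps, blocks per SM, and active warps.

Answer: occupancy 5/8, limited by registers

registers: 3 blocks
shared memory: no limit (kernel uses none)
warps: 4 blocks
blocks: 24 blocks

Answer: 3 blocks, 30 active warps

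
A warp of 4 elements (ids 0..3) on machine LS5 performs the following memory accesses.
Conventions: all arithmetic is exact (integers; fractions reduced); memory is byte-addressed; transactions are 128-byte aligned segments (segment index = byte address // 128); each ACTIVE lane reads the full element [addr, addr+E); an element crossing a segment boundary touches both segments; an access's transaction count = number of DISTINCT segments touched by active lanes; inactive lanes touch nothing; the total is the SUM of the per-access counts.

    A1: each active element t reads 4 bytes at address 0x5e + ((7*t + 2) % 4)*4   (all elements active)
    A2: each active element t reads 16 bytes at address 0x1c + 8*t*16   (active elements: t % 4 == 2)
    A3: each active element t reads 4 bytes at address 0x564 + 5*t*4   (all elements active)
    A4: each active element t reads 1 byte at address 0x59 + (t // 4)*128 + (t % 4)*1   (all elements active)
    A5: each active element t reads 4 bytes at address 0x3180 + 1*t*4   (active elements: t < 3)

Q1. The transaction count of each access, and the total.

A1: 1 transaction
A2: 1 transaction
A3: 2 transactions
A4: 1 transaction
A5: 1 transaction

Answer: 1,1,2,1,1; total 6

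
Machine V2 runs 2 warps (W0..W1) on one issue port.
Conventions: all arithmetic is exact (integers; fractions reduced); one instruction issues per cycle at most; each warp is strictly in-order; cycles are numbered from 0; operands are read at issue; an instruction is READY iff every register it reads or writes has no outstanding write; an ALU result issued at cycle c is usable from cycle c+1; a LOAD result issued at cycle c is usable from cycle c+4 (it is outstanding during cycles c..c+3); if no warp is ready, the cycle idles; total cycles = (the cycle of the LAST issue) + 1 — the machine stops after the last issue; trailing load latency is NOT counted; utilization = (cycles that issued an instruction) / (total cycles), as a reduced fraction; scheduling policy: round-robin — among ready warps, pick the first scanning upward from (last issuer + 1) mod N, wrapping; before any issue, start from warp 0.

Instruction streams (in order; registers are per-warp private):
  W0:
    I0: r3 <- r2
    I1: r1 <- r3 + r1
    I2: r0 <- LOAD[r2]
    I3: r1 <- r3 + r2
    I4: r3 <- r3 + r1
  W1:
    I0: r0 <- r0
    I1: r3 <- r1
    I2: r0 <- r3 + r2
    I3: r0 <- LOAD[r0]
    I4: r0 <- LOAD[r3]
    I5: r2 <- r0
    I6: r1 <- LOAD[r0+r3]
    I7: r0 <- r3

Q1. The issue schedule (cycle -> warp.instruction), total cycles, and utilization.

cycle 0: W0.I0
cycle 1: W1.I0
cycle 2: W0.I1
cycle 3: W1.I1
cycle 4: W0.I2
cycle 5: W1.I2
cycle 6: W0.I3
cycle 7: W1.I3
cycle 8: W0.I4
cycle 9: idle
cycle 10: idle
cycle 11: W1.I4
cycle 12: idle
cycle 13: idle
cycle 14: idle
cycle 15: W1.I5
cycle 16: W1.I6
cycle 17: W1.I7

Answer: 18 cycles, utilization 13/18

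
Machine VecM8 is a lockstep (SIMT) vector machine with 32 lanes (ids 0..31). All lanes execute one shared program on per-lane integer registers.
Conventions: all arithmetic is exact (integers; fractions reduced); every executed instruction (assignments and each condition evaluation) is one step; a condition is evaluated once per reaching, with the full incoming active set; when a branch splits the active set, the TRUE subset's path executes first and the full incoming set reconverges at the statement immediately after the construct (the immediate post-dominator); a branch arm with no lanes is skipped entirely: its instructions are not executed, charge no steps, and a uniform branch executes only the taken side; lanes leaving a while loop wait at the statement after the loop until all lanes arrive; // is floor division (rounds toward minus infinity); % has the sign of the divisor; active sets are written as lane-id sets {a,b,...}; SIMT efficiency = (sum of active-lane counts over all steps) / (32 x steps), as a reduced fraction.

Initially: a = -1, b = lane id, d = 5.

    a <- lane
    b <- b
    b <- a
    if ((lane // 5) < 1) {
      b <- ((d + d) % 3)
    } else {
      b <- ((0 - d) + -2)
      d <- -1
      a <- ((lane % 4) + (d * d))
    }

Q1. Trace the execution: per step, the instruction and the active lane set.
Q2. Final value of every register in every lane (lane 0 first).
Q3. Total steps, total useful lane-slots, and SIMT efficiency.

step 0: a <- lane                    {0,1,2,3,4,5,6,7,8,9,10,11,12,13,14,15,16,17,18,19,20,21,22,23,24,25,26,27,28,29,30,31}
step 1: b <- b                       {0,1,2,3,4,5,6,7,8,9,10,11,12,13,14,15,16,17,18,19,20,21,22,23,24,25,26,27,28,29,30,31}
step 2: b <- a                       {0,1,2,3,4,5,6,7,8,9,10,11,12,13,14,15,16,17,18,19,20,21,22,23,24,25,26,27,28,29,30,31}
step 3: eval ((lane // 5) < 1)       {0,1,2,3,4,5,6,7,8,9,10,11,12,13,14,15,16,17,18,19,20,21,22,23,24,25,26,27,28,29,30,31}
step 4: b <- ((d + d) % 3)           {0,1,2,3,4}
step 5: b <- ((0 - d) + -2)          {5,6,7,8,9,10,11,12,13,14,15,16,17,18,19,20,21,22,23,24,25,26,27,28,29,30,31}
step 6: d <- -1                      {5,6,7,8,9,10,11,12,13,14,15,16,17,18,19,20,21,22,23,24,25,26,27,28,29,30,31}
step 7: a <- ((lane % 4) + (d * d))  {5,6,7,8,9,10,11,12,13,14,15,16,17,18,19,20,21,22,23,24,25,26,27,28,29,30,31}

Answer: 8 steps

a: 0,1,2,3,4,2,3,4,1,2,3,4,1,2,3,4,1,2,3,4,1,2,3,4,1,2,3,4,1,2,3,4
b: 1,1,1,1,1,-7,-7,-7,-7,-7,-7,-7,-7,-7,-7,-7,-7,-7,-7,-7,-7,-7,-7,-7,-7,-7,-7,-7,-7,-7,-7,-7
d: 5,5,5,5,5,-1,-1,-1,-1,-1,-1,-1,-1,-1,-1,-1,-1,-1,-1,-1,-1,-1,-1,-1,-1,-1,-1,-1,-1,-1,-1,-1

steps = 8; useful = 214; efficiency = 214/256 = 107/128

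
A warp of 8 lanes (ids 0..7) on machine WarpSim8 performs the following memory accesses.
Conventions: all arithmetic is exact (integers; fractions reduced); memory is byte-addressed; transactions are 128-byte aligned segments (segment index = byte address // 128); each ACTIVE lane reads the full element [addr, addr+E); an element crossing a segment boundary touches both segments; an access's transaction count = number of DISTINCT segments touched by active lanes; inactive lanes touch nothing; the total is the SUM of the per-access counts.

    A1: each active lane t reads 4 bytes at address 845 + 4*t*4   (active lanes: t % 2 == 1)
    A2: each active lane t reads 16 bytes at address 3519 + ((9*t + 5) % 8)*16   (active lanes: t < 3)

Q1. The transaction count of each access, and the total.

A1: 2 transactions
A2: 1 transaction

Answer: 2,1; total 3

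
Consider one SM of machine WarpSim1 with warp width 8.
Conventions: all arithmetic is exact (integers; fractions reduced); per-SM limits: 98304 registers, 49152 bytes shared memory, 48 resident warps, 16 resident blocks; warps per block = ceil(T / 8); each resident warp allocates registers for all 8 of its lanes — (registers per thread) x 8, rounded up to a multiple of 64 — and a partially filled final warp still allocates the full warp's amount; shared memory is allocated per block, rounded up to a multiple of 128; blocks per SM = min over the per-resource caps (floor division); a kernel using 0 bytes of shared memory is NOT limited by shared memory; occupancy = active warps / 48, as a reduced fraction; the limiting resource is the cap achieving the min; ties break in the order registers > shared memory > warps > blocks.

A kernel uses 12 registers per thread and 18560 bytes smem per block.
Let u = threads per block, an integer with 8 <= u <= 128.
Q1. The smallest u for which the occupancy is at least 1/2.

Answer: u = 89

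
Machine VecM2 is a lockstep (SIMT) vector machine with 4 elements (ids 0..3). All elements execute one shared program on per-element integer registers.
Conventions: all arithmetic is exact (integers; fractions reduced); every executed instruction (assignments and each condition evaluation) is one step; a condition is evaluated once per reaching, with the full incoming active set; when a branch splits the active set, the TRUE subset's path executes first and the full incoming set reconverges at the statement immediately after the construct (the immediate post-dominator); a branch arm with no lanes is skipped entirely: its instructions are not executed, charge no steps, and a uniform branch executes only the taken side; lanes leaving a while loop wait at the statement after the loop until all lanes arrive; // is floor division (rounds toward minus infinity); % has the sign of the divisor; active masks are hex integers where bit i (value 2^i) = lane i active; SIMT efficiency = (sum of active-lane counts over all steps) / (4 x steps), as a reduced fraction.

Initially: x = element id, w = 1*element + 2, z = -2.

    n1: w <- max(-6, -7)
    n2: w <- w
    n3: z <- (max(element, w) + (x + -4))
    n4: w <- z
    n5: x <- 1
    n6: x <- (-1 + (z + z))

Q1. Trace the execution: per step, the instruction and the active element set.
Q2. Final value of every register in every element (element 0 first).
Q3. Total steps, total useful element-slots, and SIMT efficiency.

step 0: w <- max(-6, -7)             0xf
step 1: w <- w                       0xf
step 2: z <- (max(element, w) + (x + -4)) 0xf
step 3: w <- z                       0xf
step 4: x <- 1                       0xf
step 5: x <- (-1 + (z + z))          0xf

Answer: 6 steps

x: -9,-5,-1,3
w: -4,-2,0,2
z: -4,-2,0,2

steps = 6; useful = 24; efficiency = 24/24 = 1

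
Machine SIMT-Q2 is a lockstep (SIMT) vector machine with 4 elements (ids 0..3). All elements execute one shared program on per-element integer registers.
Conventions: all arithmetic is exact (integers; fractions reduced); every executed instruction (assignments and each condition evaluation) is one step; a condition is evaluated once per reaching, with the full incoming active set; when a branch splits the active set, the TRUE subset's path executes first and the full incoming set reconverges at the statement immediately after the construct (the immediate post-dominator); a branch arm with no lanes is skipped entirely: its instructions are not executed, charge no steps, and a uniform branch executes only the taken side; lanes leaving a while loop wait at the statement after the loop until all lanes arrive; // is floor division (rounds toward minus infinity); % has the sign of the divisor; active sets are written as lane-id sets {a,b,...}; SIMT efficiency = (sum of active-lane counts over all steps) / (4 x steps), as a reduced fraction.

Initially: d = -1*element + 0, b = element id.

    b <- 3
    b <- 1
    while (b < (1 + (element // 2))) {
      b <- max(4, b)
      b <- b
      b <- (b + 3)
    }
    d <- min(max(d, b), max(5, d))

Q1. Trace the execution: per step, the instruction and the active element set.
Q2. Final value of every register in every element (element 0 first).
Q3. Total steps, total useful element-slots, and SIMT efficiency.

step 0: b <- 3                       {0,1,2,3}
step 1: b <- 1                       {0,1,2,3}
step 2: eval (b < (1 + (element // 2))) {0,1,2,3}
step 3: b <- max(4, b)               {2,3}
step 4: b <- b                       {2,3}
step 5: b <- (b + 3)                 {2,3}
step 6: eval (b < (1 + (element // 2))) {2,3}
step 7: d <- min(max(d, b), max(5, d)) {0,1,2,3}

Answer: 8 steps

d: 1,1,5,5
b: 1,1,7,7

steps = 8; useful = 24; efficiency = 24/32 = 3/4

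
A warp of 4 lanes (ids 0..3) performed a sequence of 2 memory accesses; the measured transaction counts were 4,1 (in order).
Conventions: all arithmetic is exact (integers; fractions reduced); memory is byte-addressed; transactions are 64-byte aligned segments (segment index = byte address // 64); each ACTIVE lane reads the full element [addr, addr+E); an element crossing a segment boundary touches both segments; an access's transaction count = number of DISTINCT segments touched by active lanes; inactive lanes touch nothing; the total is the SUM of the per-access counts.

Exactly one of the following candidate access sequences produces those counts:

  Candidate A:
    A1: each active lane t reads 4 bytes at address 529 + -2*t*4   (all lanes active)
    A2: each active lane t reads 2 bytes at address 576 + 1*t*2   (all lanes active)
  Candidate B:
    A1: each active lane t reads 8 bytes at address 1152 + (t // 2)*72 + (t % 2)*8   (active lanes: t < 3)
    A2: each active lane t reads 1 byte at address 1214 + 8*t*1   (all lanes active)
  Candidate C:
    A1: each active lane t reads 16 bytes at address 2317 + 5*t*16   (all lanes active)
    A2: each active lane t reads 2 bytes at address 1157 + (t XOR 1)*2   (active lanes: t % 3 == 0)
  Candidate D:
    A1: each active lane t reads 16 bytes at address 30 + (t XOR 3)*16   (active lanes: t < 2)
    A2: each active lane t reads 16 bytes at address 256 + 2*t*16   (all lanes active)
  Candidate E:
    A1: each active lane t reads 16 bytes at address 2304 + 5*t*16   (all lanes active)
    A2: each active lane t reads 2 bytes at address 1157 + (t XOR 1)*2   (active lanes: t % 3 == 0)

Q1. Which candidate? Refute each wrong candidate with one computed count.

A: A1 gives 2 transactions, not 4
B: A1 gives 2 transactions, not 4
C: A1 gives 5 transactions, not 4
D: A1 gives 2 transactions, not 4
E: all counts match (4,1)

Answer: E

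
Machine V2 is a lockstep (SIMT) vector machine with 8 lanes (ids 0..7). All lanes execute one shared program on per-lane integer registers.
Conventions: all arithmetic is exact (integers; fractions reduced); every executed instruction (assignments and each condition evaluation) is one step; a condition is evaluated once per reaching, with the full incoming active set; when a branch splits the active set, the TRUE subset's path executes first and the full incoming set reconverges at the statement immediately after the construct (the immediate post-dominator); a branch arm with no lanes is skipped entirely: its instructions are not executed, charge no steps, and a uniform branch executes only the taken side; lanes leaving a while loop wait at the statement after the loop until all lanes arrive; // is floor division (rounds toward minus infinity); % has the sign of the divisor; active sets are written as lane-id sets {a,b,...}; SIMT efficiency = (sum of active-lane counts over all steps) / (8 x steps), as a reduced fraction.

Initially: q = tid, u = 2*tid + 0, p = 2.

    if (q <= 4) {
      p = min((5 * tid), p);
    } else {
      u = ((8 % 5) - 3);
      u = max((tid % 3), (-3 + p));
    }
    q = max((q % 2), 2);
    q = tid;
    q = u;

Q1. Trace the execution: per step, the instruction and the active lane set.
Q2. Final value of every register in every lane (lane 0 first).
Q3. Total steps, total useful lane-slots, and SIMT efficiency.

step 0: eval (q <= 4)                {0,1,2,3,4,5,6,7}
step 1: p <- min((5 * tid), p)       {0,1,2,3,4}
step 2: u <- ((8 % 5) - 3)           {5,6,7}
step 3: u <- max((tid % 3), (-3 + p)) {5,6,7}
step 4: q <- max((q % 2), 2)         {0,1,2,3,4,5,6,7}
step 5: q <- tid                     {0,1,2,3,4,5,6,7}
step 6: q <- u                       {0,1,2,3,4,5,6,7}

Answer: 7 steps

q: 0,2,4,6,8,2,0,1
u: 0,2,4,6,8,2,0,1
p: 0,2,2,2,2,2,2,2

steps = 7; useful = 43; efficiency = 43/56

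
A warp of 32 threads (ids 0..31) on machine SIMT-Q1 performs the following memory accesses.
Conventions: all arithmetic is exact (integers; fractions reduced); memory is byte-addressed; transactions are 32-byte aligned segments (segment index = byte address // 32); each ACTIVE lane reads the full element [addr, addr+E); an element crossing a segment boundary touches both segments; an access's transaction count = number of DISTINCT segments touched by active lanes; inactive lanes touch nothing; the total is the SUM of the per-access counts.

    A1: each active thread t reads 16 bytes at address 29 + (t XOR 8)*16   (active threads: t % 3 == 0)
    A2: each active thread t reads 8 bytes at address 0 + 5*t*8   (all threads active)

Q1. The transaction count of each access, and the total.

A1: 15 transactions
A2: 32 transactions

Answer: 15,32; total 47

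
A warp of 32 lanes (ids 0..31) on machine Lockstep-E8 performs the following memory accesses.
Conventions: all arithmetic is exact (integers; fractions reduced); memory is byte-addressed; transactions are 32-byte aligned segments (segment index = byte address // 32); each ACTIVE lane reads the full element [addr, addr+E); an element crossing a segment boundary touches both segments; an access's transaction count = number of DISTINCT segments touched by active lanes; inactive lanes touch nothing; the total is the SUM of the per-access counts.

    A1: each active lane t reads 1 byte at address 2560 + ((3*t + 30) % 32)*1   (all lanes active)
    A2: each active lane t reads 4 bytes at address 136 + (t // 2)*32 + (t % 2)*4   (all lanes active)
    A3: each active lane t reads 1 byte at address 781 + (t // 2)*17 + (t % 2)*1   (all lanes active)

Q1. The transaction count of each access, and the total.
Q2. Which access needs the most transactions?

A1: 1 transaction
A2: 16 transactions
A3: 9 transactions

Answer: 1,16,9; total 26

Answer: A2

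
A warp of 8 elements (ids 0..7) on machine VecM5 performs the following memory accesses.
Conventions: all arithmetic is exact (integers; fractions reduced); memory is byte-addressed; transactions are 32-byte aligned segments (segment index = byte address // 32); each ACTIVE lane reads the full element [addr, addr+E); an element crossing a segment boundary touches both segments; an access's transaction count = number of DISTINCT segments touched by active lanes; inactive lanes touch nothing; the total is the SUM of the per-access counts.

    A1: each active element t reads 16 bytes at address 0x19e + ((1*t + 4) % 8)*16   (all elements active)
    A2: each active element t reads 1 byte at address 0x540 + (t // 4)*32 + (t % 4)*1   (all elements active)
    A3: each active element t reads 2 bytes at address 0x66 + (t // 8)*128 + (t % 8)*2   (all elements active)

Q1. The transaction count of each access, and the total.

A1: 5 transactions
A2: 2 transactions
A3: 1 transaction

Answer: 5,2,1; total 8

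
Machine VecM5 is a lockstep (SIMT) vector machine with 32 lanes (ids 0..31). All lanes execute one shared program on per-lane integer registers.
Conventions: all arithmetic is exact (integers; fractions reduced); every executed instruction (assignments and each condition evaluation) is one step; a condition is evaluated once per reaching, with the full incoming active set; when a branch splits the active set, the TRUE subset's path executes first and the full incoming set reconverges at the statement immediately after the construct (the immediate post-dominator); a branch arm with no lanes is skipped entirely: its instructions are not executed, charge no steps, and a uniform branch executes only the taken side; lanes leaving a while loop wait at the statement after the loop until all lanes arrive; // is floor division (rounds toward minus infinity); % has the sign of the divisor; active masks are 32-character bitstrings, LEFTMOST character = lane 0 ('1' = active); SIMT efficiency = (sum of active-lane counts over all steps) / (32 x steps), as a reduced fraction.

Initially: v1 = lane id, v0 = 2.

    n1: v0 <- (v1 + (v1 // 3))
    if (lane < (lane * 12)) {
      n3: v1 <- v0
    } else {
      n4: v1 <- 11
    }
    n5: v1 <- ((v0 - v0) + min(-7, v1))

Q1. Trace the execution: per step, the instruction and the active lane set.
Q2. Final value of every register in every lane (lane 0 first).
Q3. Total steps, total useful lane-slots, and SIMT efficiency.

step 0: v0 <- (v1 + (v1 // 3))       11111111111111111111111111111111
step 1: eval (lane < (lane * 12))    11111111111111111111111111111111
step 2: v1 <- v0                     01111111111111111111111111111111
step 3: v1 <- 11                     10000000000000000000000000000000
step 4: v1 <- ((v0 - v0) + min(-7, v1)) 11111111111111111111111111111111

Answer: 5 steps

v1: -7,-7,-7,-7,-7,-7,-7,-7,-7,-7,-7,-7,-7,-7,-7,-7,-7,-7,-7,-7,-7,-7,-7,-7,-7,-7,-7,-7,-7,-7,-7,-7
v0: 0,1,2,4,5,6,8,9,10,12,13,14,16,17,18,20,21,22,24,25,26,28,29,30,32,33,34,36,37,38,40,41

steps = 5; useful = 128; efficiency = 128/160 = 4/5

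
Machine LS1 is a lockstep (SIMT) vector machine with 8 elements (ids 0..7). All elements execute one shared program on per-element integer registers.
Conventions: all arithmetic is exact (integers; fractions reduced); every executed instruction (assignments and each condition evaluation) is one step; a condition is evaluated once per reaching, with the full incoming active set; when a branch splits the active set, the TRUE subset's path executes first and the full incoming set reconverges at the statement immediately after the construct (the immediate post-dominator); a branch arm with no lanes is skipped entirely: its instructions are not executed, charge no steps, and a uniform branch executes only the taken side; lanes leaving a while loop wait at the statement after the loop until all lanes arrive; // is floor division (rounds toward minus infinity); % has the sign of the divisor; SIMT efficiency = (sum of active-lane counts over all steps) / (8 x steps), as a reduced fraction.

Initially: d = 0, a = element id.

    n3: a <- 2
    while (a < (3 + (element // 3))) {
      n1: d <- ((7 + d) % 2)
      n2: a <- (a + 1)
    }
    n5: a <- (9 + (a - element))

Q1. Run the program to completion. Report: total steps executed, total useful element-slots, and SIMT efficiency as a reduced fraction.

Answer: 12 steps, 69 useful, 23/32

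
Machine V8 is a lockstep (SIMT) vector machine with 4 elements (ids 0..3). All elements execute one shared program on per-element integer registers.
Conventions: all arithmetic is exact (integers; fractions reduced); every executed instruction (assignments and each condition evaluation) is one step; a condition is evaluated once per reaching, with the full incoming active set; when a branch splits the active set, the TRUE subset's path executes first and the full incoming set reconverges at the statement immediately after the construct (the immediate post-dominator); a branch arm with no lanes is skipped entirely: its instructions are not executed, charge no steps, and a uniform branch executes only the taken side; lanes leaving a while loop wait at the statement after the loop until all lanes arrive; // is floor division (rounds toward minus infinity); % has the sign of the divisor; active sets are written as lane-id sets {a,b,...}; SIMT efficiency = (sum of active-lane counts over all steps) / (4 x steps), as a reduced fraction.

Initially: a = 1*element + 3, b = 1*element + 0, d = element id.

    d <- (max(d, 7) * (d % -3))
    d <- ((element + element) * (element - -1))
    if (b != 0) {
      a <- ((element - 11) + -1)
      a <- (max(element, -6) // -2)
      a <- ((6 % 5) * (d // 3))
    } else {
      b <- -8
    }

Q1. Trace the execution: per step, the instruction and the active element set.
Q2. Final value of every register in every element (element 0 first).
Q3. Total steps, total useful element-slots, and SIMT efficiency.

step 0: d <- (max(d, 7) * (d % -3))  {0,1,2,3}
step 1: d <- ((element + element) * (element - -1)) {0,1,2,3}
step 2: eval (b != 0)                {0,1,2,3}
step 3: a <- ((element - 11) + -1)   {1,2,3}
step 4: a <- (max(element, -6) // -2) {1,2,3}
step 5: a <- ((6 % 5) * (d // 3))    {1,2,3}
step 6: b <- -8                      {0}

Answer: 7 steps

a: 3,1,4,8
b: -8,1,2,3
d: 0,4,12,24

steps = 7; useful = 22; efficiency = 22/28 = 11/14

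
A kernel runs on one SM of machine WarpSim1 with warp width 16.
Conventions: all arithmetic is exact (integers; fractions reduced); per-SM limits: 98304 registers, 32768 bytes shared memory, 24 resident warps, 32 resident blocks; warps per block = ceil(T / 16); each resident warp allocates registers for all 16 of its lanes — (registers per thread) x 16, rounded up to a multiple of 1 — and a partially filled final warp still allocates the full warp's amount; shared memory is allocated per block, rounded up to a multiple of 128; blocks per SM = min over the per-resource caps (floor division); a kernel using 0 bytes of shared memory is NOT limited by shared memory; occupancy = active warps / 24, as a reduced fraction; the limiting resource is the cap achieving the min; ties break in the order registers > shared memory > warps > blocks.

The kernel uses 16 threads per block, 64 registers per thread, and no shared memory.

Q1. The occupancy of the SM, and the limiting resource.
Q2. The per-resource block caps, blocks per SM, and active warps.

Answer: occupancy 1, limited by warps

registers: 96 blocks
shared memory: no limit (kernel uses none)
warps: 24 blocks
blocks: 32 blocks

Answer: 24 blocks, 24 active warps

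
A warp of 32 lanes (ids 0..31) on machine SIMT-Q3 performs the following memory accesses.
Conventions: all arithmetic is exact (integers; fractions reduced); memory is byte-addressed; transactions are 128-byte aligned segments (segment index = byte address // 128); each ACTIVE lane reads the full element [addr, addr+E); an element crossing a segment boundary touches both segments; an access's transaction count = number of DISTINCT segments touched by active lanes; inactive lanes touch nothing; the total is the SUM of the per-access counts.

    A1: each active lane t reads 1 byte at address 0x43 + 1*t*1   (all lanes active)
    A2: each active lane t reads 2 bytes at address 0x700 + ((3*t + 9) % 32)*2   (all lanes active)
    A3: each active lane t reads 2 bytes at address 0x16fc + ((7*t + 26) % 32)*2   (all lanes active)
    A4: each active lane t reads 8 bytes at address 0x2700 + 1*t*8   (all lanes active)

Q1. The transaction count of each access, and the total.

A1: 1 transaction
A2: 1 transaction
A3: 2 transactions
A4: 2 transactions

Answer: 1,1,2,2; total 6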